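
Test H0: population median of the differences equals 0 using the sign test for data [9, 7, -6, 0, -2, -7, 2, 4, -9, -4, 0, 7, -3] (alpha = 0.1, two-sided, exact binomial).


Step 1: Discard zero differences. Original n = 13; n_eff = number of nonzero differences = 11.
Nonzero differences (with sign): +9, +7, -6, -2, -7, +2, +4, -9, -4, +7, -3
Step 2: Count signs: positive = 5, negative = 6.
Step 3: Under H0: P(positive) = 0.5, so the number of positives S ~ Bin(11, 0.5).
Step 4: Two-sided exact p-value = sum of Bin(11,0.5) probabilities at or below the observed probability = 1.000000.
Step 5: alpha = 0.1. fail to reject H0.

n_eff = 11, pos = 5, neg = 6, p = 1.000000, fail to reject H0.


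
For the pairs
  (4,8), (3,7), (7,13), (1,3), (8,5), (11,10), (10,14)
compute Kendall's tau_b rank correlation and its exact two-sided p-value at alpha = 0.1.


Step 1: Enumerate the 21 unordered pairs (i,j) with i<j and classify each by sign(x_j-x_i) * sign(y_j-y_i).
  (1,2):dx=-1,dy=-1->C; (1,3):dx=+3,dy=+5->C; (1,4):dx=-3,dy=-5->C; (1,5):dx=+4,dy=-3->D
  (1,6):dx=+7,dy=+2->C; (1,7):dx=+6,dy=+6->C; (2,3):dx=+4,dy=+6->C; (2,4):dx=-2,dy=-4->C
  (2,5):dx=+5,dy=-2->D; (2,6):dx=+8,dy=+3->C; (2,7):dx=+7,dy=+7->C; (3,4):dx=-6,dy=-10->C
  (3,5):dx=+1,dy=-8->D; (3,6):dx=+4,dy=-3->D; (3,7):dx=+3,dy=+1->C; (4,5):dx=+7,dy=+2->C
  (4,6):dx=+10,dy=+7->C; (4,7):dx=+9,dy=+11->C; (5,6):dx=+3,dy=+5->C; (5,7):dx=+2,dy=+9->C
  (6,7):dx=-1,dy=+4->D
Step 2: C = 16, D = 5, total pairs = 21.
Step 3: tau = (C - D)/(n(n-1)/2) = (16 - 5)/21 = 0.523810.
Step 4: Exact two-sided p-value (enumerate n! = 5040 permutations of y under H0): p = 0.136111.
Step 5: alpha = 0.1. fail to reject H0.

tau_b = 0.5238 (C=16, D=5), p = 0.136111, fail to reject H0.


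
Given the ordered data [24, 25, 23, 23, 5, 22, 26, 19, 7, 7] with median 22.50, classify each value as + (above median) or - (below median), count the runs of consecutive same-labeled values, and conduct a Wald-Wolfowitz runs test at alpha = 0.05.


Step 1: Compute median = 22.50; label A = above, B = below.
Labels in order: AAAABBABBB  (n_A = 5, n_B = 5)
Step 2: Count runs R = 4.
Step 3: Under H0 (random ordering), E[R] = 2*n_A*n_B/(n_A+n_B) + 1 = 2*5*5/10 + 1 = 6.0000.
        Var[R] = 2*n_A*n_B*(2*n_A*n_B - n_A - n_B) / ((n_A+n_B)^2 * (n_A+n_B-1)) = 2000/900 = 2.2222.
        SD[R] = 1.4907.
Step 4: Continuity-corrected z = (R + 0.5 - E[R]) / SD[R] = (4 + 0.5 - 6.0000) / 1.4907 = -1.0062.
Step 5: Two-sided p-value via normal approximation = 2*(1 - Phi(|z|)) = 0.314305.
Step 6: alpha = 0.05. fail to reject H0.

R = 4, z = -1.0062, p = 0.314305, fail to reject H0.


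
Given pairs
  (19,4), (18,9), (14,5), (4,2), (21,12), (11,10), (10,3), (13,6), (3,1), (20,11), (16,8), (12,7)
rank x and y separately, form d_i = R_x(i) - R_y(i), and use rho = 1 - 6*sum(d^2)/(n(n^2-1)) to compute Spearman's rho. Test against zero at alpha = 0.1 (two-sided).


Step 1: Rank x and y separately (midranks; no ties here).
rank(x): 19->10, 18->9, 14->7, 4->2, 21->12, 11->4, 10->3, 13->6, 3->1, 20->11, 16->8, 12->5
rank(y): 4->4, 9->9, 5->5, 2->2, 12->12, 10->10, 3->3, 6->6, 1->1, 11->11, 8->8, 7->7
Step 2: d_i = R_x(i) - R_y(i); compute d_i^2.
  (10-4)^2=36, (9-9)^2=0, (7-5)^2=4, (2-2)^2=0, (12-12)^2=0, (4-10)^2=36, (3-3)^2=0, (6-6)^2=0, (1-1)^2=0, (11-11)^2=0, (8-8)^2=0, (5-7)^2=4
sum(d^2) = 80.
Step 3: rho = 1 - 6*80 / (12*(12^2 - 1)) = 1 - 480/1716 = 0.720280.
Step 4: Under H0, t = rho * sqrt((n-2)/(1-rho^2)) = 3.2835 ~ t(10).
Step 5: Two-sided p-value from the t-distribution with 10 df = 0.008240.
Step 6: alpha = 0.1. reject H0.

rho = 0.7203, p = 0.008240, reject H0 at alpha = 0.1.


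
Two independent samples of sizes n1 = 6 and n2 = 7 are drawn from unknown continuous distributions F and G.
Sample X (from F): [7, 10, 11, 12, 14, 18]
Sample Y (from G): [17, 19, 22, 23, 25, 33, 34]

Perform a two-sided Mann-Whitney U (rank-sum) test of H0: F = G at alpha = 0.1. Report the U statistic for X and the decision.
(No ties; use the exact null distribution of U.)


Step 1: Combine and sort all 13 observations; assign midranks.
sorted (value, group): (7,X), (10,X), (11,X), (12,X), (14,X), (17,Y), (18,X), (19,Y), (22,Y), (23,Y), (25,Y), (33,Y), (34,Y)
ranks: 7->1, 10->2, 11->3, 12->4, 14->5, 17->6, 18->7, 19->8, 22->9, 23->10, 25->11, 33->12, 34->13
Step 2: Rank sum for X: R1 = 1 + 2 + 3 + 4 + 5 + 7 = 22.
Step 3: U_X = R1 - n1(n1+1)/2 = 22 - 6*7/2 = 22 - 21 = 1.
       U_Y = n1*n2 - U_X = 42 - 1 = 41.
Step 4: No ties, so the exact null distribution of U (based on enumerating the C(13,6) = 1716 equally likely rank assignments) gives the two-sided p-value.
Step 5: p-value = 0.002331; compare to alpha = 0.1. reject H0.

U_X = 1, p = 0.002331, reject H0 at alpha = 0.1.


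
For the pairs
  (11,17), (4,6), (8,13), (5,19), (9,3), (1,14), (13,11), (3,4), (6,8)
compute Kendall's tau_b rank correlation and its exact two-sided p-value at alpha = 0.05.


Step 1: Enumerate the 36 unordered pairs (i,j) with i<j and classify each by sign(x_j-x_i) * sign(y_j-y_i).
  (1,2):dx=-7,dy=-11->C; (1,3):dx=-3,dy=-4->C; (1,4):dx=-6,dy=+2->D; (1,5):dx=-2,dy=-14->C
  (1,6):dx=-10,dy=-3->C; (1,7):dx=+2,dy=-6->D; (1,8):dx=-8,dy=-13->C; (1,9):dx=-5,dy=-9->C
  (2,3):dx=+4,dy=+7->C; (2,4):dx=+1,dy=+13->C; (2,5):dx=+5,dy=-3->D; (2,6):dx=-3,dy=+8->D
  (2,7):dx=+9,dy=+5->C; (2,8):dx=-1,dy=-2->C; (2,9):dx=+2,dy=+2->C; (3,4):dx=-3,dy=+6->D
  (3,5):dx=+1,dy=-10->D; (3,6):dx=-7,dy=+1->D; (3,7):dx=+5,dy=-2->D; (3,8):dx=-5,dy=-9->C
  (3,9):dx=-2,dy=-5->C; (4,5):dx=+4,dy=-16->D; (4,6):dx=-4,dy=-5->C; (4,7):dx=+8,dy=-8->D
  (4,8):dx=-2,dy=-15->C; (4,9):dx=+1,dy=-11->D; (5,6):dx=-8,dy=+11->D; (5,7):dx=+4,dy=+8->C
  (5,8):dx=-6,dy=+1->D; (5,9):dx=-3,dy=+5->D; (6,7):dx=+12,dy=-3->D; (6,8):dx=+2,dy=-10->D
  (6,9):dx=+5,dy=-6->D; (7,8):dx=-10,dy=-7->C; (7,9):dx=-7,dy=-3->C; (8,9):dx=+3,dy=+4->C
Step 2: C = 19, D = 17, total pairs = 36.
Step 3: tau = (C - D)/(n(n-1)/2) = (19 - 17)/36 = 0.055556.
Step 4: Exact two-sided p-value (enumerate n! = 362880 permutations of y under H0): p = 0.919455.
Step 5: alpha = 0.05. fail to reject H0.

tau_b = 0.0556 (C=19, D=17), p = 0.919455, fail to reject H0.


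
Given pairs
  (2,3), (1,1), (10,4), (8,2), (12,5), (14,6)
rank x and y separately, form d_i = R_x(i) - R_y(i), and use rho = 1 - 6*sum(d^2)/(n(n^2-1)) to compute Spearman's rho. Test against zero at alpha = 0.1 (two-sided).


Step 1: Rank x and y separately (midranks; no ties here).
rank(x): 2->2, 1->1, 10->4, 8->3, 12->5, 14->6
rank(y): 3->3, 1->1, 4->4, 2->2, 5->5, 6->6
Step 2: d_i = R_x(i) - R_y(i); compute d_i^2.
  (2-3)^2=1, (1-1)^2=0, (4-4)^2=0, (3-2)^2=1, (5-5)^2=0, (6-6)^2=0
sum(d^2) = 2.
Step 3: rho = 1 - 6*2 / (6*(6^2 - 1)) = 1 - 12/210 = 0.942857.
Step 4: Under H0, t = rho * sqrt((n-2)/(1-rho^2)) = 5.6595 ~ t(4).
Step 5: Two-sided p-value from the t-distribution with 4 df = 0.004805.
Step 6: alpha = 0.1. reject H0.

rho = 0.9429, p = 0.004805, reject H0 at alpha = 0.1.


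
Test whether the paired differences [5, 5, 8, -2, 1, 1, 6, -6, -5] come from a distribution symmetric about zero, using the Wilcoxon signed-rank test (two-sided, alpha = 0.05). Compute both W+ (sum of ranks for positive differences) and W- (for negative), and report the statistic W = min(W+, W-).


Step 1: Drop any zero differences (none here) and take |d_i|.
|d| = [5, 5, 8, 2, 1, 1, 6, 6, 5]
Step 2: Midrank |d_i| (ties get averaged ranks).
ranks: |5|->5, |5|->5, |8|->9, |2|->3, |1|->1.5, |1|->1.5, |6|->7.5, |6|->7.5, |5|->5
Step 3: Attach original signs; sum ranks with positive sign and with negative sign.
W+ = 5 + 5 + 9 + 1.5 + 1.5 + 7.5 = 29.5
W- = 3 + 7.5 + 5 = 15.5
(Check: W+ + W- = 45 should equal n(n+1)/2 = 45.)
Step 4: Test statistic W = min(W+, W-) = 15.5.
Step 5: Ties in |d|, so use the tie-corrected normal approximation.
        E[W] = n(n+1)/4 = 9*10/4 = 22.5.
        Tie groups: |d|=1 (t=2), |d|=5 (t=3), |d|=6 (t=2); sum(t^3 - t) = 36.
        Var[W] = n(n+1)(2n+1)/24 - sum(t^3-t)/48 = 1710/24 - 36/48 = 70.5.
        z = (W - E[W]) / sqrt(Var[W]) = (15.5 - 22.5) / 8.3964 = -0.8337.
        Two-sided p = 2*Phi(z) = 0.404457.
Step 6: alpha = 0.05. fail to reject H0.

W+ = 29.5, W- = 15.5, W = min = 15.5, p = 0.404457, fail to reject H0.


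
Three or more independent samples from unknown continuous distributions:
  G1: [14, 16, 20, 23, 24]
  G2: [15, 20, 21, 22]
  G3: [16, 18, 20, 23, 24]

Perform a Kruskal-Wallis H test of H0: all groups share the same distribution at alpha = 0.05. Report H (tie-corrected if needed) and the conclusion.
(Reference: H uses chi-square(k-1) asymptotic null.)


Step 1: Combine all N = 14 observations and assign midranks.
sorted (value, group, rank): (14,G1,1), (15,G2,2), (16,G1,3.5), (16,G3,3.5), (18,G3,5), (20,G1,7), (20,G2,7), (20,G3,7), (21,G2,9), (22,G2,10), (23,G1,11.5), (23,G3,11.5), (24,G1,13.5), (24,G3,13.5)
Step 2: Sum ranks within each group.
R_1 = 36.5 (n_1 = 5)
R_2 = 28 (n_2 = 4)
R_3 = 40.5 (n_3 = 5)
Step 3: H = 12/(N(N+1)) * sum(R_i^2/n_i) - 3(N+1)
     = 12/(14*15) * (36.5^2/5 + 28^2/4 + 40.5^2/5) - 3*15
     = 0.057143 * 790.5 - 45
     = 0.171429.
Step 4: Ties present; correction factor C = 1 - 42/(14^3 - 14) = 0.984615. Corrected H = 0.171429 / 0.984615 = 0.174107.
Step 5: Under H0, H ~ chi^2(2); p-value = 0.916628.
Step 6: alpha = 0.05. fail to reject H0.

H = 0.1741, df = 2, p = 0.916628, fail to reject H0.


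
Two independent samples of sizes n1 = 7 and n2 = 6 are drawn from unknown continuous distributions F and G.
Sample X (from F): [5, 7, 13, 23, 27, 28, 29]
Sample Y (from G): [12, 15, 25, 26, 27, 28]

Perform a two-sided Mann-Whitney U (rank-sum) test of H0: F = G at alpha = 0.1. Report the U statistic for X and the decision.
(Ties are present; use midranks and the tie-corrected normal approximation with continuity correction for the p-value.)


Step 1: Combine and sort all 13 observations; assign midranks.
sorted (value, group): (5,X), (7,X), (12,Y), (13,X), (15,Y), (23,X), (25,Y), (26,Y), (27,X), (27,Y), (28,X), (28,Y), (29,X)
ranks: 5->1, 7->2, 12->3, 13->4, 15->5, 23->6, 25->7, 26->8, 27->9.5, 27->9.5, 28->11.5, 28->11.5, 29->13
Step 2: Rank sum for X: R1 = 1 + 2 + 4 + 6 + 9.5 + 11.5 + 13 = 47.
Step 3: U_X = R1 - n1(n1+1)/2 = 47 - 7*8/2 = 47 - 28 = 19.
       U_Y = n1*n2 - U_X = 42 - 19 = 23.
Step 4: Ties are present, so use the tie-corrected normal approximation (with continuity correction) for the p-value.
Step 5: p-value = 0.829863; compare to alpha = 0.1. fail to reject H0.

U_X = 19, p = 0.829863, fail to reject H0 at alpha = 0.1.


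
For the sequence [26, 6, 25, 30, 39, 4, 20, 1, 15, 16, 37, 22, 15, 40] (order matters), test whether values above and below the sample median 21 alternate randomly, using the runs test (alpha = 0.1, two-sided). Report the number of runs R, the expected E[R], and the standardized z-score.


Step 1: Compute median = 21; label A = above, B = below.
Labels in order: ABAAABBBBBAABA  (n_A = 7, n_B = 7)
Step 2: Count runs R = 7.
Step 3: Under H0 (random ordering), E[R] = 2*n_A*n_B/(n_A+n_B) + 1 = 2*7*7/14 + 1 = 8.0000.
        Var[R] = 2*n_A*n_B*(2*n_A*n_B - n_A - n_B) / ((n_A+n_B)^2 * (n_A+n_B-1)) = 8232/2548 = 3.2308.
        SD[R] = 1.7974.
Step 4: Continuity-corrected z = (R + 0.5 - E[R]) / SD[R] = (7 + 0.5 - 8.0000) / 1.7974 = -0.2782.
Step 5: Two-sided p-value via normal approximation = 2*(1 - Phi(|z|)) = 0.780879.
Step 6: alpha = 0.1. fail to reject H0.

R = 7, z = -0.2782, p = 0.780879, fail to reject H0.


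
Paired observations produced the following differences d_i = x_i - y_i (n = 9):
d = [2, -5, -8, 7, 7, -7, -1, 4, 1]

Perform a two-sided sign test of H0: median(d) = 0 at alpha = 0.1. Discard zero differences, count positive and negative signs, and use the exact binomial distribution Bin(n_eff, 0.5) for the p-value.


Step 1: Discard zero differences. Original n = 9; n_eff = number of nonzero differences = 9.
Nonzero differences (with sign): +2, -5, -8, +7, +7, -7, -1, +4, +1
Step 2: Count signs: positive = 5, negative = 4.
Step 3: Under H0: P(positive) = 0.5, so the number of positives S ~ Bin(9, 0.5).
Step 4: Two-sided exact p-value = sum of Bin(9,0.5) probabilities at or below the observed probability = 1.000000.
Step 5: alpha = 0.1. fail to reject H0.

n_eff = 9, pos = 5, neg = 4, p = 1.000000, fail to reject H0.


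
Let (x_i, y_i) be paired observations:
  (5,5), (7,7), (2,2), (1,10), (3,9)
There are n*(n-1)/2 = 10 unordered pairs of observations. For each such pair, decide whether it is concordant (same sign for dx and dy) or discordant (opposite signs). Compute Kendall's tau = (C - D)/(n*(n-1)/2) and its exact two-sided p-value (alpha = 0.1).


Step 1: Enumerate the 10 unordered pairs (i,j) with i<j and classify each by sign(x_j-x_i) * sign(y_j-y_i).
  (1,2):dx=+2,dy=+2->C; (1,3):dx=-3,dy=-3->C; (1,4):dx=-4,dy=+5->D; (1,5):dx=-2,dy=+4->D
  (2,3):dx=-5,dy=-5->C; (2,4):dx=-6,dy=+3->D; (2,5):dx=-4,dy=+2->D; (3,4):dx=-1,dy=+8->D
  (3,5):dx=+1,dy=+7->C; (4,5):dx=+2,dy=-1->D
Step 2: C = 4, D = 6, total pairs = 10.
Step 3: tau = (C - D)/(n(n-1)/2) = (4 - 6)/10 = -0.200000.
Step 4: Exact two-sided p-value (enumerate n! = 120 permutations of y under H0): p = 0.816667.
Step 5: alpha = 0.1. fail to reject H0.

tau_b = -0.2000 (C=4, D=6), p = 0.816667, fail to reject H0.


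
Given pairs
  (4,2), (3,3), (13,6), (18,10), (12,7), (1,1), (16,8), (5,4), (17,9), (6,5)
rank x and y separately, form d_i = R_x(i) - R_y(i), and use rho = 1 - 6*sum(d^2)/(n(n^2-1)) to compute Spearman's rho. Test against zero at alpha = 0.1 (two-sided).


Step 1: Rank x and y separately (midranks; no ties here).
rank(x): 4->3, 3->2, 13->7, 18->10, 12->6, 1->1, 16->8, 5->4, 17->9, 6->5
rank(y): 2->2, 3->3, 6->6, 10->10, 7->7, 1->1, 8->8, 4->4, 9->9, 5->5
Step 2: d_i = R_x(i) - R_y(i); compute d_i^2.
  (3-2)^2=1, (2-3)^2=1, (7-6)^2=1, (10-10)^2=0, (6-7)^2=1, (1-1)^2=0, (8-8)^2=0, (4-4)^2=0, (9-9)^2=0, (5-5)^2=0
sum(d^2) = 4.
Step 3: rho = 1 - 6*4 / (10*(10^2 - 1)) = 1 - 24/990 = 0.975758.
Step 4: Under H0, t = rho * sqrt((n-2)/(1-rho^2)) = 12.6105 ~ t(8).
Step 5: Two-sided p-value from the t-distribution with 8 df = 0.000001.
Step 6: alpha = 0.1. reject H0.

rho = 0.9758, p = 0.000001, reject H0 at alpha = 0.1.


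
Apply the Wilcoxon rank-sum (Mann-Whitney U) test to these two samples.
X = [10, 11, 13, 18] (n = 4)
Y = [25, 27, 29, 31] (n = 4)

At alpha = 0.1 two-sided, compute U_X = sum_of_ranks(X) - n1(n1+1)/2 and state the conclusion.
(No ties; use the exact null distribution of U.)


Step 1: Combine and sort all 8 observations; assign midranks.
sorted (value, group): (10,X), (11,X), (13,X), (18,X), (25,Y), (27,Y), (29,Y), (31,Y)
ranks: 10->1, 11->2, 13->3, 18->4, 25->5, 27->6, 29->7, 31->8
Step 2: Rank sum for X: R1 = 1 + 2 + 3 + 4 = 10.
Step 3: U_X = R1 - n1(n1+1)/2 = 10 - 4*5/2 = 10 - 10 = 0.
       U_Y = n1*n2 - U_X = 16 - 0 = 16.
Step 4: No ties, so the exact null distribution of U (based on enumerating the C(8,4) = 70 equally likely rank assignments) gives the two-sided p-value.
Step 5: p-value = 0.028571; compare to alpha = 0.1. reject H0.

U_X = 0, p = 0.028571, reject H0 at alpha = 0.1.


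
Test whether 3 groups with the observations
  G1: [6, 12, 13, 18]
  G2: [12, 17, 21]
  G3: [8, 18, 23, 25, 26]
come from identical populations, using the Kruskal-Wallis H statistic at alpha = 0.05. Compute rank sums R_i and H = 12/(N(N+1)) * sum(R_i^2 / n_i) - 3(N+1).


Step 1: Combine all N = 12 observations and assign midranks.
sorted (value, group, rank): (6,G1,1), (8,G3,2), (12,G1,3.5), (12,G2,3.5), (13,G1,5), (17,G2,6), (18,G1,7.5), (18,G3,7.5), (21,G2,9), (23,G3,10), (25,G3,11), (26,G3,12)
Step 2: Sum ranks within each group.
R_1 = 17 (n_1 = 4)
R_2 = 18.5 (n_2 = 3)
R_3 = 42.5 (n_3 = 5)
Step 3: H = 12/(N(N+1)) * sum(R_i^2/n_i) - 3(N+1)
     = 12/(12*13) * (17^2/4 + 18.5^2/3 + 42.5^2/5) - 3*13
     = 0.076923 * 547.583 - 39
     = 3.121795.
Step 4: Ties present; correction factor C = 1 - 12/(12^3 - 12) = 0.993007. Corrected H = 3.121795 / 0.993007 = 3.143779.
Step 5: Under H0, H ~ chi^2(2); p-value = 0.207652.
Step 6: alpha = 0.05. fail to reject H0.

H = 3.1438, df = 2, p = 0.207652, fail to reject H0.


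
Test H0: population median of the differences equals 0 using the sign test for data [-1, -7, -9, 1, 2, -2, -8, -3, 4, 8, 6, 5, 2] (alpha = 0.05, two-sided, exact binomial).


Step 1: Discard zero differences. Original n = 13; n_eff = number of nonzero differences = 13.
Nonzero differences (with sign): -1, -7, -9, +1, +2, -2, -8, -3, +4, +8, +6, +5, +2
Step 2: Count signs: positive = 7, negative = 6.
Step 3: Under H0: P(positive) = 0.5, so the number of positives S ~ Bin(13, 0.5).
Step 4: Two-sided exact p-value = sum of Bin(13,0.5) probabilities at or below the observed probability = 1.000000.
Step 5: alpha = 0.05. fail to reject H0.

n_eff = 13, pos = 7, neg = 6, p = 1.000000, fail to reject H0.


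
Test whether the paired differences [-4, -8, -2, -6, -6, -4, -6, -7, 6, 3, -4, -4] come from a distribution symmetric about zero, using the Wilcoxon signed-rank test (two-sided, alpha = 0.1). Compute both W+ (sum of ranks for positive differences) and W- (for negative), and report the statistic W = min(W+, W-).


Step 1: Drop any zero differences (none here) and take |d_i|.
|d| = [4, 8, 2, 6, 6, 4, 6, 7, 6, 3, 4, 4]
Step 2: Midrank |d_i| (ties get averaged ranks).
ranks: |4|->4.5, |8|->12, |2|->1, |6|->8.5, |6|->8.5, |4|->4.5, |6|->8.5, |7|->11, |6|->8.5, |3|->2, |4|->4.5, |4|->4.5
Step 3: Attach original signs; sum ranks with positive sign and with negative sign.
W+ = 8.5 + 2 = 10.5
W- = 4.5 + 12 + 1 + 8.5 + 8.5 + 4.5 + 8.5 + 11 + 4.5 + 4.5 = 67.5
(Check: W+ + W- = 78 should equal n(n+1)/2 = 78.)
Step 4: Test statistic W = min(W+, W-) = 10.5.
Step 5: Ties in |d|, so use the tie-corrected normal approximation.
        E[W] = n(n+1)/4 = 12*13/4 = 39.
        Tie groups: |d|=4 (t=4), |d|=6 (t=4); sum(t^3 - t) = 120.
        Var[W] = n(n+1)(2n+1)/24 - sum(t^3-t)/48 = 3900/24 - 120/48 = 160.
        z = (W - E[W]) / sqrt(Var[W]) = (10.5 - 39) / 12.6491 = -2.2531.
        Two-sided p = 2*Phi(z) = 0.024251.
Step 6: alpha = 0.1. reject H0.

W+ = 10.5, W- = 67.5, W = min = 10.5, p = 0.024251, reject H0.


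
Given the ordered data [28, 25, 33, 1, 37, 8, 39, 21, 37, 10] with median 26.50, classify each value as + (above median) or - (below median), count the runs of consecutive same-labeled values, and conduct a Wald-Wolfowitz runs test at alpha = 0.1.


Step 1: Compute median = 26.50; label A = above, B = below.
Labels in order: ABABABABAB  (n_A = 5, n_B = 5)
Step 2: Count runs R = 10.
Step 3: Under H0 (random ordering), E[R] = 2*n_A*n_B/(n_A+n_B) + 1 = 2*5*5/10 + 1 = 6.0000.
        Var[R] = 2*n_A*n_B*(2*n_A*n_B - n_A - n_B) / ((n_A+n_B)^2 * (n_A+n_B-1)) = 2000/900 = 2.2222.
        SD[R] = 1.4907.
Step 4: Continuity-corrected z = (R - 0.5 - E[R]) / SD[R] = (10 - 0.5 - 6.0000) / 1.4907 = 2.3479.
Step 5: Two-sided p-value via normal approximation = 2*(1 - Phi(|z|)) = 0.018881.
Step 6: alpha = 0.1. reject H0.

R = 10, z = 2.3479, p = 0.018881, reject H0.


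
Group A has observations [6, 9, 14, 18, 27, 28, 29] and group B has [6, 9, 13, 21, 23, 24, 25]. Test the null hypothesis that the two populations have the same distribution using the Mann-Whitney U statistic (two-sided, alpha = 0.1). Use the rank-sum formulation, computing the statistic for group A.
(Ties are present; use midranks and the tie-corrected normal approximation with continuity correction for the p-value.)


Step 1: Combine and sort all 14 observations; assign midranks.
sorted (value, group): (6,X), (6,Y), (9,X), (9,Y), (13,Y), (14,X), (18,X), (21,Y), (23,Y), (24,Y), (25,Y), (27,X), (28,X), (29,X)
ranks: 6->1.5, 6->1.5, 9->3.5, 9->3.5, 13->5, 14->6, 18->7, 21->8, 23->9, 24->10, 25->11, 27->12, 28->13, 29->14
Step 2: Rank sum for X: R1 = 1.5 + 3.5 + 6 + 7 + 12 + 13 + 14 = 57.
Step 3: U_X = R1 - n1(n1+1)/2 = 57 - 7*8/2 = 57 - 28 = 29.
       U_Y = n1*n2 - U_X = 49 - 29 = 20.
Step 4: Ties are present, so use the tie-corrected normal approximation (with continuity correction) for the p-value.
Step 5: p-value = 0.608491; compare to alpha = 0.1. fail to reject H0.

U_X = 29, p = 0.608491, fail to reject H0 at alpha = 0.1.


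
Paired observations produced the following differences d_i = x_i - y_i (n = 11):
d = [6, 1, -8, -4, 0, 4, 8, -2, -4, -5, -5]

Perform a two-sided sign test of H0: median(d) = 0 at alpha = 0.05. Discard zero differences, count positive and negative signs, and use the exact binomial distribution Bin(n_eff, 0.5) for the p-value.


Step 1: Discard zero differences. Original n = 11; n_eff = number of nonzero differences = 10.
Nonzero differences (with sign): +6, +1, -8, -4, +4, +8, -2, -4, -5, -5
Step 2: Count signs: positive = 4, negative = 6.
Step 3: Under H0: P(positive) = 0.5, so the number of positives S ~ Bin(10, 0.5).
Step 4: Two-sided exact p-value = sum of Bin(10,0.5) probabilities at or below the observed probability = 0.753906.
Step 5: alpha = 0.05. fail to reject H0.

n_eff = 10, pos = 4, neg = 6, p = 0.753906, fail to reject H0.


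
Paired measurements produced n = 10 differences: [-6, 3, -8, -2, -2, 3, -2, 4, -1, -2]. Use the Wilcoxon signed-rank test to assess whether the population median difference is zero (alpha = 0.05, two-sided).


Step 1: Drop any zero differences (none here) and take |d_i|.
|d| = [6, 3, 8, 2, 2, 3, 2, 4, 1, 2]
Step 2: Midrank |d_i| (ties get averaged ranks).
ranks: |6|->9, |3|->6.5, |8|->10, |2|->3.5, |2|->3.5, |3|->6.5, |2|->3.5, |4|->8, |1|->1, |2|->3.5
Step 3: Attach original signs; sum ranks with positive sign and with negative sign.
W+ = 6.5 + 6.5 + 8 = 21
W- = 9 + 10 + 3.5 + 3.5 + 3.5 + 1 + 3.5 = 34
(Check: W+ + W- = 55 should equal n(n+1)/2 = 55.)
Step 4: Test statistic W = min(W+, W-) = 21.
Step 5: Ties in |d|, so use the tie-corrected normal approximation.
        E[W] = n(n+1)/4 = 10*11/4 = 27.5.
        Tie groups: |d|=2 (t=4), |d|=3 (t=2); sum(t^3 - t) = 66.
        Var[W] = n(n+1)(2n+1)/24 - sum(t^3-t)/48 = 2310/24 - 66/48 = 94.875.
        z = (W - E[W]) / sqrt(Var[W]) = (21 - 27.5) / 9.7404 = -0.6673.
        Two-sided p = 2*Phi(z) = 0.504564.
Step 6: alpha = 0.05. fail to reject H0.

W+ = 21, W- = 34, W = min = 21, p = 0.504564, fail to reject H0.


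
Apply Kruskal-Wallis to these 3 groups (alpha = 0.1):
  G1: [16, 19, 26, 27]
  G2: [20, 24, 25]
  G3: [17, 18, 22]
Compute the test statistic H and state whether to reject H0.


Step 1: Combine all N = 10 observations and assign midranks.
sorted (value, group, rank): (16,G1,1), (17,G3,2), (18,G3,3), (19,G1,4), (20,G2,5), (22,G3,6), (24,G2,7), (25,G2,8), (26,G1,9), (27,G1,10)
Step 2: Sum ranks within each group.
R_1 = 24 (n_1 = 4)
R_2 = 20 (n_2 = 3)
R_3 = 11 (n_3 = 3)
Step 3: H = 12/(N(N+1)) * sum(R_i^2/n_i) - 3(N+1)
     = 12/(10*11) * (24^2/4 + 20^2/3 + 11^2/3) - 3*11
     = 0.109091 * 317.667 - 33
     = 1.654545.
Step 4: No ties, so H is used without correction.
Step 5: Under H0, H ~ chi^2(2); p-value = 0.437240.
Step 6: alpha = 0.1. fail to reject H0.

H = 1.6545, df = 2, p = 0.437240, fail to reject H0.


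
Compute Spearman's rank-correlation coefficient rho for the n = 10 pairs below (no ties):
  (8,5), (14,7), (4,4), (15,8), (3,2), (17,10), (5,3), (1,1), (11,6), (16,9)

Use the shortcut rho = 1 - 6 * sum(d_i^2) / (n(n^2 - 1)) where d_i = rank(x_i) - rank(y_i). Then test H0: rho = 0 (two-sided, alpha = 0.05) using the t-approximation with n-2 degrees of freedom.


Step 1: Rank x and y separately (midranks; no ties here).
rank(x): 8->5, 14->7, 4->3, 15->8, 3->2, 17->10, 5->4, 1->1, 11->6, 16->9
rank(y): 5->5, 7->7, 4->4, 8->8, 2->2, 10->10, 3->3, 1->1, 6->6, 9->9
Step 2: d_i = R_x(i) - R_y(i); compute d_i^2.
  (5-5)^2=0, (7-7)^2=0, (3-4)^2=1, (8-8)^2=0, (2-2)^2=0, (10-10)^2=0, (4-3)^2=1, (1-1)^2=0, (6-6)^2=0, (9-9)^2=0
sum(d^2) = 2.
Step 3: rho = 1 - 6*2 / (10*(10^2 - 1)) = 1 - 12/990 = 0.987879.
Step 4: Under H0, t = rho * sqrt((n-2)/(1-rho^2)) = 18.0003 ~ t(8).
Step 5: Two-sided p-value from the t-distribution with 8 df = 0.000000.
Step 6: alpha = 0.05. reject H0.

rho = 0.9879, p = 0.000000, reject H0 at alpha = 0.05.


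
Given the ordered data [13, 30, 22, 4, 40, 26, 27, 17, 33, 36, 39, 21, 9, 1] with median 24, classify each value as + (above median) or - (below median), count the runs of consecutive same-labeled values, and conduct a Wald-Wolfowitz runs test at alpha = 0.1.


Step 1: Compute median = 24; label A = above, B = below.
Labels in order: BABBAAABAAABBB  (n_A = 7, n_B = 7)
Step 2: Count runs R = 7.
Step 3: Under H0 (random ordering), E[R] = 2*n_A*n_B/(n_A+n_B) + 1 = 2*7*7/14 + 1 = 8.0000.
        Var[R] = 2*n_A*n_B*(2*n_A*n_B - n_A - n_B) / ((n_A+n_B)^2 * (n_A+n_B-1)) = 8232/2548 = 3.2308.
        SD[R] = 1.7974.
Step 4: Continuity-corrected z = (R + 0.5 - E[R]) / SD[R] = (7 + 0.5 - 8.0000) / 1.7974 = -0.2782.
Step 5: Two-sided p-value via normal approximation = 2*(1 - Phi(|z|)) = 0.780879.
Step 6: alpha = 0.1. fail to reject H0.

R = 7, z = -0.2782, p = 0.780879, fail to reject H0.


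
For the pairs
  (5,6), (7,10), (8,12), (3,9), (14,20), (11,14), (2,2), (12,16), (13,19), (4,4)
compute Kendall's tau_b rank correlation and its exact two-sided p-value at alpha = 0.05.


Step 1: Enumerate the 45 unordered pairs (i,j) with i<j and classify each by sign(x_j-x_i) * sign(y_j-y_i).
  (1,2):dx=+2,dy=+4->C; (1,3):dx=+3,dy=+6->C; (1,4):dx=-2,dy=+3->D; (1,5):dx=+9,dy=+14->C
  (1,6):dx=+6,dy=+8->C; (1,7):dx=-3,dy=-4->C; (1,8):dx=+7,dy=+10->C; (1,9):dx=+8,dy=+13->C
  (1,10):dx=-1,dy=-2->C; (2,3):dx=+1,dy=+2->C; (2,4):dx=-4,dy=-1->C; (2,5):dx=+7,dy=+10->C
  (2,6):dx=+4,dy=+4->C; (2,7):dx=-5,dy=-8->C; (2,8):dx=+5,dy=+6->C; (2,9):dx=+6,dy=+9->C
  (2,10):dx=-3,dy=-6->C; (3,4):dx=-5,dy=-3->C; (3,5):dx=+6,dy=+8->C; (3,6):dx=+3,dy=+2->C
  (3,7):dx=-6,dy=-10->C; (3,8):dx=+4,dy=+4->C; (3,9):dx=+5,dy=+7->C; (3,10):dx=-4,dy=-8->C
  (4,5):dx=+11,dy=+11->C; (4,6):dx=+8,dy=+5->C; (4,7):dx=-1,dy=-7->C; (4,8):dx=+9,dy=+7->C
  (4,9):dx=+10,dy=+10->C; (4,10):dx=+1,dy=-5->D; (5,6):dx=-3,dy=-6->C; (5,7):dx=-12,dy=-18->C
  (5,8):dx=-2,dy=-4->C; (5,9):dx=-1,dy=-1->C; (5,10):dx=-10,dy=-16->C; (6,7):dx=-9,dy=-12->C
  (6,8):dx=+1,dy=+2->C; (6,9):dx=+2,dy=+5->C; (6,10):dx=-7,dy=-10->C; (7,8):dx=+10,dy=+14->C
  (7,9):dx=+11,dy=+17->C; (7,10):dx=+2,dy=+2->C; (8,9):dx=+1,dy=+3->C; (8,10):dx=-8,dy=-12->C
  (9,10):dx=-9,dy=-15->C
Step 2: C = 43, D = 2, total pairs = 45.
Step 3: tau = (C - D)/(n(n-1)/2) = (43 - 2)/45 = 0.911111.
Step 4: Exact two-sided p-value (enumerate n! = 3628800 permutations of y under H0): p = 0.000030.
Step 5: alpha = 0.05. reject H0.

tau_b = 0.9111 (C=43, D=2), p = 0.000030, reject H0.


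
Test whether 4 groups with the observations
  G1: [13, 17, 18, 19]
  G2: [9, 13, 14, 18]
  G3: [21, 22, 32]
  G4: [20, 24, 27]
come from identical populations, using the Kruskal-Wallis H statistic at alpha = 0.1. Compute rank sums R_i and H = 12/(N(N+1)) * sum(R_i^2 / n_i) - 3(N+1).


Step 1: Combine all N = 14 observations and assign midranks.
sorted (value, group, rank): (9,G2,1), (13,G1,2.5), (13,G2,2.5), (14,G2,4), (17,G1,5), (18,G1,6.5), (18,G2,6.5), (19,G1,8), (20,G4,9), (21,G3,10), (22,G3,11), (24,G4,12), (27,G4,13), (32,G3,14)
Step 2: Sum ranks within each group.
R_1 = 22 (n_1 = 4)
R_2 = 14 (n_2 = 4)
R_3 = 35 (n_3 = 3)
R_4 = 34 (n_4 = 3)
Step 3: H = 12/(N(N+1)) * sum(R_i^2/n_i) - 3(N+1)
     = 12/(14*15) * (22^2/4 + 14^2/4 + 35^2/3 + 34^2/3) - 3*15
     = 0.057143 * 963.667 - 45
     = 10.066667.
Step 4: Ties present; correction factor C = 1 - 12/(14^3 - 14) = 0.995604. Corrected H = 10.066667 / 0.995604 = 10.111111.
Step 5: Under H0, H ~ chi^2(3); p-value = 0.017645.
Step 6: alpha = 0.1. reject H0.

H = 10.1111, df = 3, p = 0.017645, reject H0.


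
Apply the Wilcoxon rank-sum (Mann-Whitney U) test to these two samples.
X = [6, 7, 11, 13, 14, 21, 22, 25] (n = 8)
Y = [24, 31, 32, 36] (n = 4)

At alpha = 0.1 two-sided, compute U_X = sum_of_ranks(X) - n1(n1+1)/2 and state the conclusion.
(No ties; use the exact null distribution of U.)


Step 1: Combine and sort all 12 observations; assign midranks.
sorted (value, group): (6,X), (7,X), (11,X), (13,X), (14,X), (21,X), (22,X), (24,Y), (25,X), (31,Y), (32,Y), (36,Y)
ranks: 6->1, 7->2, 11->3, 13->4, 14->5, 21->6, 22->7, 24->8, 25->9, 31->10, 32->11, 36->12
Step 2: Rank sum for X: R1 = 1 + 2 + 3 + 4 + 5 + 6 + 7 + 9 = 37.
Step 3: U_X = R1 - n1(n1+1)/2 = 37 - 8*9/2 = 37 - 36 = 1.
       U_Y = n1*n2 - U_X = 32 - 1 = 31.
Step 4: No ties, so the exact null distribution of U (based on enumerating the C(12,8) = 495 equally likely rank assignments) gives the two-sided p-value.
Step 5: p-value = 0.008081; compare to alpha = 0.1. reject H0.

U_X = 1, p = 0.008081, reject H0 at alpha = 0.1.


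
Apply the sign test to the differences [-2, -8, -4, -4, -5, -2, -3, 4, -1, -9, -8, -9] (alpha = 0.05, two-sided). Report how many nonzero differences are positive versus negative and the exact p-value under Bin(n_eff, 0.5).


Step 1: Discard zero differences. Original n = 12; n_eff = number of nonzero differences = 12.
Nonzero differences (with sign): -2, -8, -4, -4, -5, -2, -3, +4, -1, -9, -8, -9
Step 2: Count signs: positive = 1, negative = 11.
Step 3: Under H0: P(positive) = 0.5, so the number of positives S ~ Bin(12, 0.5).
Step 4: Two-sided exact p-value = sum of Bin(12,0.5) probabilities at or below the observed probability = 0.006348.
Step 5: alpha = 0.05. reject H0.

n_eff = 12, pos = 1, neg = 11, p = 0.006348, reject H0.


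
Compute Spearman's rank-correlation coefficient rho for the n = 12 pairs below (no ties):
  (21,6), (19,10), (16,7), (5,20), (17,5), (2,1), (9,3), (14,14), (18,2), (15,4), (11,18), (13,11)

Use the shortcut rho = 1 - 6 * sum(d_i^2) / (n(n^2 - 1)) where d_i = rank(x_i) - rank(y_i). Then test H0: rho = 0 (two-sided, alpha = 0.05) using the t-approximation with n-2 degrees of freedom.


Step 1: Rank x and y separately (midranks; no ties here).
rank(x): 21->12, 19->11, 16->8, 5->2, 17->9, 2->1, 9->3, 14->6, 18->10, 15->7, 11->4, 13->5
rank(y): 6->6, 10->8, 7->7, 20->12, 5->5, 1->1, 3->3, 14->10, 2->2, 4->4, 18->11, 11->9
Step 2: d_i = R_x(i) - R_y(i); compute d_i^2.
  (12-6)^2=36, (11-8)^2=9, (8-7)^2=1, (2-12)^2=100, (9-5)^2=16, (1-1)^2=0, (3-3)^2=0, (6-10)^2=16, (10-2)^2=64, (7-4)^2=9, (4-11)^2=49, (5-9)^2=16
sum(d^2) = 316.
Step 3: rho = 1 - 6*316 / (12*(12^2 - 1)) = 1 - 1896/1716 = -0.104895.
Step 4: Under H0, t = rho * sqrt((n-2)/(1-rho^2)) = -0.3335 ~ t(10).
Step 5: Two-sided p-value from the t-distribution with 10 df = 0.745609.
Step 6: alpha = 0.05. fail to reject H0.

rho = -0.1049, p = 0.745609, fail to reject H0 at alpha = 0.05.


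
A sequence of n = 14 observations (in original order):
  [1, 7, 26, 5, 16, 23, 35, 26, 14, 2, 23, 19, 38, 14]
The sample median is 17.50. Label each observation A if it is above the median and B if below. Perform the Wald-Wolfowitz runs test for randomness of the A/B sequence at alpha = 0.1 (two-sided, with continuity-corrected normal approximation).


Step 1: Compute median = 17.50; label A = above, B = below.
Labels in order: BBABBAAABBAAAB  (n_A = 7, n_B = 7)
Step 2: Count runs R = 7.
Step 3: Under H0 (random ordering), E[R] = 2*n_A*n_B/(n_A+n_B) + 1 = 2*7*7/14 + 1 = 8.0000.
        Var[R] = 2*n_A*n_B*(2*n_A*n_B - n_A - n_B) / ((n_A+n_B)^2 * (n_A+n_B-1)) = 8232/2548 = 3.2308.
        SD[R] = 1.7974.
Step 4: Continuity-corrected z = (R + 0.5 - E[R]) / SD[R] = (7 + 0.5 - 8.0000) / 1.7974 = -0.2782.
Step 5: Two-sided p-value via normal approximation = 2*(1 - Phi(|z|)) = 0.780879.
Step 6: alpha = 0.1. fail to reject H0.

R = 7, z = -0.2782, p = 0.780879, fail to reject H0.


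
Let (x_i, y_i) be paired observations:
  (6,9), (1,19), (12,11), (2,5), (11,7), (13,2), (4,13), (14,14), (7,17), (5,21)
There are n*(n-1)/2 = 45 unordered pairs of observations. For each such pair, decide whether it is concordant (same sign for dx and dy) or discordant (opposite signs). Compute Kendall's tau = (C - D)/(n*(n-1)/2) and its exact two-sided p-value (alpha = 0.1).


Step 1: Enumerate the 45 unordered pairs (i,j) with i<j and classify each by sign(x_j-x_i) * sign(y_j-y_i).
  (1,2):dx=-5,dy=+10->D; (1,3):dx=+6,dy=+2->C; (1,4):dx=-4,dy=-4->C; (1,5):dx=+5,dy=-2->D
  (1,6):dx=+7,dy=-7->D; (1,7):dx=-2,dy=+4->D; (1,8):dx=+8,dy=+5->C; (1,9):dx=+1,dy=+8->C
  (1,10):dx=-1,dy=+12->D; (2,3):dx=+11,dy=-8->D; (2,4):dx=+1,dy=-14->D; (2,5):dx=+10,dy=-12->D
  (2,6):dx=+12,dy=-17->D; (2,7):dx=+3,dy=-6->D; (2,8):dx=+13,dy=-5->D; (2,9):dx=+6,dy=-2->D
  (2,10):dx=+4,dy=+2->C; (3,4):dx=-10,dy=-6->C; (3,5):dx=-1,dy=-4->C; (3,6):dx=+1,dy=-9->D
  (3,7):dx=-8,dy=+2->D; (3,8):dx=+2,dy=+3->C; (3,9):dx=-5,dy=+6->D; (3,10):dx=-7,dy=+10->D
  (4,5):dx=+9,dy=+2->C; (4,6):dx=+11,dy=-3->D; (4,7):dx=+2,dy=+8->C; (4,8):dx=+12,dy=+9->C
  (4,9):dx=+5,dy=+12->C; (4,10):dx=+3,dy=+16->C; (5,6):dx=+2,dy=-5->D; (5,7):dx=-7,dy=+6->D
  (5,8):dx=+3,dy=+7->C; (5,9):dx=-4,dy=+10->D; (5,10):dx=-6,dy=+14->D; (6,7):dx=-9,dy=+11->D
  (6,8):dx=+1,dy=+12->C; (6,9):dx=-6,dy=+15->D; (6,10):dx=-8,dy=+19->D; (7,8):dx=+10,dy=+1->C
  (7,9):dx=+3,dy=+4->C; (7,10):dx=+1,dy=+8->C; (8,9):dx=-7,dy=+3->D; (8,10):dx=-9,dy=+7->D
  (9,10):dx=-2,dy=+4->D
Step 2: C = 18, D = 27, total pairs = 45.
Step 3: tau = (C - D)/(n(n-1)/2) = (18 - 27)/45 = -0.200000.
Step 4: Exact two-sided p-value (enumerate n! = 3628800 permutations of y under H0): p = 0.484313.
Step 5: alpha = 0.1. fail to reject H0.

tau_b = -0.2000 (C=18, D=27), p = 0.484313, fail to reject H0.


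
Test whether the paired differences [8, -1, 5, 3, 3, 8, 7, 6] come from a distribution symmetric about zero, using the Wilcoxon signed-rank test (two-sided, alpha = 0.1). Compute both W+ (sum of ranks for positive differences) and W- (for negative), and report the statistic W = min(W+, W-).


Step 1: Drop any zero differences (none here) and take |d_i|.
|d| = [8, 1, 5, 3, 3, 8, 7, 6]
Step 2: Midrank |d_i| (ties get averaged ranks).
ranks: |8|->7.5, |1|->1, |5|->4, |3|->2.5, |3|->2.5, |8|->7.5, |7|->6, |6|->5
Step 3: Attach original signs; sum ranks with positive sign and with negative sign.
W+ = 7.5 + 4 + 2.5 + 2.5 + 7.5 + 6 + 5 = 35
W- = 1 = 1
(Check: W+ + W- = 36 should equal n(n+1)/2 = 36.)
Step 4: Test statistic W = min(W+, W-) = 1.
Step 5: Ties in |d|, so use the tie-corrected normal approximation.
        E[W] = n(n+1)/4 = 8*9/4 = 18.
        Tie groups: |d|=3 (t=2), |d|=8 (t=2); sum(t^3 - t) = 12.
        Var[W] = n(n+1)(2n+1)/24 - sum(t^3-t)/48 = 1224/24 - 12/48 = 50.75.
        z = (W - E[W]) / sqrt(Var[W]) = (1 - 18) / 7.1239 = -2.3863.
        Two-sided p = 2*Phi(z) = 0.017017.
Step 6: alpha = 0.1. reject H0.

W+ = 35, W- = 1, W = min = 1, p = 0.017017, reject H0.


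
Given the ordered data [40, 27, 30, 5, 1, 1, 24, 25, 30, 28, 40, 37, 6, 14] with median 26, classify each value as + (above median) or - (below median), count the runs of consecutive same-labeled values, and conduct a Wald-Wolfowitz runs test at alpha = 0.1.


Step 1: Compute median = 26; label A = above, B = below.
Labels in order: AAABBBBBAAAABB  (n_A = 7, n_B = 7)
Step 2: Count runs R = 4.
Step 3: Under H0 (random ordering), E[R] = 2*n_A*n_B/(n_A+n_B) + 1 = 2*7*7/14 + 1 = 8.0000.
        Var[R] = 2*n_A*n_B*(2*n_A*n_B - n_A - n_B) / ((n_A+n_B)^2 * (n_A+n_B-1)) = 8232/2548 = 3.2308.
        SD[R] = 1.7974.
Step 4: Continuity-corrected z = (R + 0.5 - E[R]) / SD[R] = (4 + 0.5 - 8.0000) / 1.7974 = -1.9472.
Step 5: Two-sided p-value via normal approximation = 2*(1 - Phi(|z|)) = 0.051508.
Step 6: alpha = 0.1. reject H0.

R = 4, z = -1.9472, p = 0.051508, reject H0.


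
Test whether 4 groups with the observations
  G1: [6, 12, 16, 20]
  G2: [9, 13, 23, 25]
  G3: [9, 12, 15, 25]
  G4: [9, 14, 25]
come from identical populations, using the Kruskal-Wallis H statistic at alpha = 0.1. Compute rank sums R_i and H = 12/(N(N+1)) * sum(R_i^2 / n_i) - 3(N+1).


Step 1: Combine all N = 15 observations and assign midranks.
sorted (value, group, rank): (6,G1,1), (9,G2,3), (9,G3,3), (9,G4,3), (12,G1,5.5), (12,G3,5.5), (13,G2,7), (14,G4,8), (15,G3,9), (16,G1,10), (20,G1,11), (23,G2,12), (25,G2,14), (25,G3,14), (25,G4,14)
Step 2: Sum ranks within each group.
R_1 = 27.5 (n_1 = 4)
R_2 = 36 (n_2 = 4)
R_3 = 31.5 (n_3 = 4)
R_4 = 25 (n_4 = 3)
Step 3: H = 12/(N(N+1)) * sum(R_i^2/n_i) - 3(N+1)
     = 12/(15*16) * (27.5^2/4 + 36^2/4 + 31.5^2/4 + 25^2/3) - 3*16
     = 0.050000 * 969.458 - 48
     = 0.472917.
Step 4: Ties present; correction factor C = 1 - 54/(15^3 - 15) = 0.983929. Corrected H = 0.472917 / 0.983929 = 0.480641.
Step 5: Under H0, H ~ chi^2(3); p-value = 0.923123.
Step 6: alpha = 0.1. fail to reject H0.

H = 0.4806, df = 3, p = 0.923123, fail to reject H0.


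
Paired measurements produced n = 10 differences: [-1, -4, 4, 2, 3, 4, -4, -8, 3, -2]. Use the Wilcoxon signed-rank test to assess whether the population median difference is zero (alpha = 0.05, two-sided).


Step 1: Drop any zero differences (none here) and take |d_i|.
|d| = [1, 4, 4, 2, 3, 4, 4, 8, 3, 2]
Step 2: Midrank |d_i| (ties get averaged ranks).
ranks: |1|->1, |4|->7.5, |4|->7.5, |2|->2.5, |3|->4.5, |4|->7.5, |4|->7.5, |8|->10, |3|->4.5, |2|->2.5
Step 3: Attach original signs; sum ranks with positive sign and with negative sign.
W+ = 7.5 + 2.5 + 4.5 + 7.5 + 4.5 = 26.5
W- = 1 + 7.5 + 7.5 + 10 + 2.5 = 28.5
(Check: W+ + W- = 55 should equal n(n+1)/2 = 55.)
Step 4: Test statistic W = min(W+, W-) = 26.5.
Step 5: Ties in |d|, so use the tie-corrected normal approximation.
        E[W] = n(n+1)/4 = 10*11/4 = 27.5.
        Tie groups: |d|=2 (t=2), |d|=3 (t=2), |d|=4 (t=4); sum(t^3 - t) = 72.
        Var[W] = n(n+1)(2n+1)/24 - sum(t^3-t)/48 = 2310/24 - 72/48 = 94.75.
        z = (W - E[W]) / sqrt(Var[W]) = (26.5 - 27.5) / 9.7340 = -0.1027.
        Two-sided p = 2*Phi(z) = 0.918175.
Step 6: alpha = 0.05. fail to reject H0.

W+ = 26.5, W- = 28.5, W = min = 26.5, p = 0.918175, fail to reject H0.


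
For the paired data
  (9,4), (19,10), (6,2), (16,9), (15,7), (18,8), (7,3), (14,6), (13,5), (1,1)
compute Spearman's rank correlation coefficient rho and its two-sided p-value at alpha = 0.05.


Step 1: Rank x and y separately (midranks; no ties here).
rank(x): 9->4, 19->10, 6->2, 16->8, 15->7, 18->9, 7->3, 14->6, 13->5, 1->1
rank(y): 4->4, 10->10, 2->2, 9->9, 7->7, 8->8, 3->3, 6->6, 5->5, 1->1
Step 2: d_i = R_x(i) - R_y(i); compute d_i^2.
  (4-4)^2=0, (10-10)^2=0, (2-2)^2=0, (8-9)^2=1, (7-7)^2=0, (9-8)^2=1, (3-3)^2=0, (6-6)^2=0, (5-5)^2=0, (1-1)^2=0
sum(d^2) = 2.
Step 3: rho = 1 - 6*2 / (10*(10^2 - 1)) = 1 - 12/990 = 0.987879.
Step 4: Under H0, t = rho * sqrt((n-2)/(1-rho^2)) = 18.0003 ~ t(8).
Step 5: Two-sided p-value from the t-distribution with 8 df = 0.000000.
Step 6: alpha = 0.05. reject H0.

rho = 0.9879, p = 0.000000, reject H0 at alpha = 0.05.


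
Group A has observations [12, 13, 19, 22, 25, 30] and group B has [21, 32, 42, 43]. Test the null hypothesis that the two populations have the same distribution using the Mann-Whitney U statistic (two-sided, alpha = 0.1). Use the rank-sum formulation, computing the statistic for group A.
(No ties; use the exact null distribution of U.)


Step 1: Combine and sort all 10 observations; assign midranks.
sorted (value, group): (12,X), (13,X), (19,X), (21,Y), (22,X), (25,X), (30,X), (32,Y), (42,Y), (43,Y)
ranks: 12->1, 13->2, 19->3, 21->4, 22->5, 25->6, 30->7, 32->8, 42->9, 43->10
Step 2: Rank sum for X: R1 = 1 + 2 + 3 + 5 + 6 + 7 = 24.
Step 3: U_X = R1 - n1(n1+1)/2 = 24 - 6*7/2 = 24 - 21 = 3.
       U_Y = n1*n2 - U_X = 24 - 3 = 21.
Step 4: No ties, so the exact null distribution of U (based on enumerating the C(10,6) = 210 equally likely rank assignments) gives the two-sided p-value.
Step 5: p-value = 0.066667; compare to alpha = 0.1. reject H0.

U_X = 3, p = 0.066667, reject H0 at alpha = 0.1.


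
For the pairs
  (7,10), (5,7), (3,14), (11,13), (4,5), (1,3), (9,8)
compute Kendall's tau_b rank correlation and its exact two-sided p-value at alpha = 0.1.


Step 1: Enumerate the 21 unordered pairs (i,j) with i<j and classify each by sign(x_j-x_i) * sign(y_j-y_i).
  (1,2):dx=-2,dy=-3->C; (1,3):dx=-4,dy=+4->D; (1,4):dx=+4,dy=+3->C; (1,5):dx=-3,dy=-5->C
  (1,6):dx=-6,dy=-7->C; (1,7):dx=+2,dy=-2->D; (2,3):dx=-2,dy=+7->D; (2,4):dx=+6,dy=+6->C
  (2,5):dx=-1,dy=-2->C; (2,6):dx=-4,dy=-4->C; (2,7):dx=+4,dy=+1->C; (3,4):dx=+8,dy=-1->D
  (3,5):dx=+1,dy=-9->D; (3,6):dx=-2,dy=-11->C; (3,7):dx=+6,dy=-6->D; (4,5):dx=-7,dy=-8->C
  (4,6):dx=-10,dy=-10->C; (4,7):dx=-2,dy=-5->C; (5,6):dx=-3,dy=-2->C; (5,7):dx=+5,dy=+3->C
  (6,7):dx=+8,dy=+5->C
Step 2: C = 15, D = 6, total pairs = 21.
Step 3: tau = (C - D)/(n(n-1)/2) = (15 - 6)/21 = 0.428571.
Step 4: Exact two-sided p-value (enumerate n! = 5040 permutations of y under H0): p = 0.238889.
Step 5: alpha = 0.1. fail to reject H0.

tau_b = 0.4286 (C=15, D=6), p = 0.238889, fail to reject H0.
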